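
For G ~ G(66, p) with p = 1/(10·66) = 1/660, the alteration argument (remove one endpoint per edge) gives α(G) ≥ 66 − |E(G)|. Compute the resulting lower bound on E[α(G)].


E[|E(G)|] = C(66, 2)·p = 2145 · (1/660) = 13/4.
E[α(G)] ≥ n − E[|E(G)|] = 66 − 13/4 = 251/4.
Numerically: ≈ 62.75000.
(This is only a lower bound; the true E[α(G)] may be larger.)

E[α(G)] ≥ 251/4 ≈ 62.75000.


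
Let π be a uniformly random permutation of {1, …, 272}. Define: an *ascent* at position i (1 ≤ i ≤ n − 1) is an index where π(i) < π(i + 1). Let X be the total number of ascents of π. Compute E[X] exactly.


Write X = Σ X_I over i = 1, …, 271, with X_I the indicator of one ascent.
There are 271 indicators.
For each fixed i, the pair (π(i), π(i+1)) is a uniformly random ordered pair of distinct values from {1, …, 272}; by symmetry P[π(i) < π(i+1)] = 1/2.
By linearity: E[X] = 271 · (1/2) = (272 − 1) · (1/2) = 271/2 ≈ 135.5000.

E[X] = 271/2 = 135.5000.


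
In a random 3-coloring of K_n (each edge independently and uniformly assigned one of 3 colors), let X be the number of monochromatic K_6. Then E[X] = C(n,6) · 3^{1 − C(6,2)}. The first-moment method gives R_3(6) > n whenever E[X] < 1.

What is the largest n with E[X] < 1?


We need C(n, 6) · 3^{1 − 15} < 1, i.e. C(n, 6) < 3^{15 − 1} = 4782969.
Check values of n near the boundary:
  n = 35: C(35, 6) = 1623160; 1623160 < 4782969? YES
  n = 36: C(36, 6) = 1947792; 1947792 < 4782969? YES
  n = 37: C(37, 6) = 2324784; 2324784 < 4782969? YES
  n = 38: C(38, 6) = 2760681; 2760681 < 4782969? YES
  n = 39: C(39, 6) = 3262623; 3262623 < 4782969? YES
  n = 40: C(40, 6) = 3838380; 3838380 < 4782969? YES
  n = 41: C(41, 6) = 4496388; 4496388 < 4782969? YES
  n = 42: C(42, 6) = 5245786; 5245786 < 4782969? NO
  n = 43: C(43, 6) = 6096454; 6096454 < 4782969? NO
The largest n with C(n, 6) < 4782969 is n = 41 (where E[X] = 1498796/1594323 ≈ 0.9400830). Hence R_3(6) > 41, i.e. R_3(6) ≥ 42.

Largest n = 41; hence R_3(6) > 41.


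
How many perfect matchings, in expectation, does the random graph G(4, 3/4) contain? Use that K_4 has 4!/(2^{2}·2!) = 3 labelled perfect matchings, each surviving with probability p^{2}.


K_4 has 4!/(2^{2}·2!) = 3 labelled perfect matchings.
For each such perfect matching H, let X_H = 1 if all 2 edges of H are present in G. Then P[X_H = 1] = p^{2} = (3/4)^{2} = 9/16.
Summing the indicators: E[X] = Σ_H E[X_H] = 3 · p^{2} = 3 · 9/16 = 27/16.
Numerically: E[X] ≈ 1.69.

E[X] = 3 · (3/4)^{2} = 27/16 ≈ 1.69.


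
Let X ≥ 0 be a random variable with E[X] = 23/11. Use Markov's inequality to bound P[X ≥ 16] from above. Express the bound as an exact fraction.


μ = E[X] = 23/11, a = 16.
Markov: P[X ≥ 16] ≤ μ/a = (23/11)/16 = 23/176.
Numerically: ≈ 0.130682.
(Since a = 16 > μ = 2.090909, the bound 23/176 is < 1 and informative.)

P[X ≥ 16] ≤ 23/176 ≈ 0.130682.


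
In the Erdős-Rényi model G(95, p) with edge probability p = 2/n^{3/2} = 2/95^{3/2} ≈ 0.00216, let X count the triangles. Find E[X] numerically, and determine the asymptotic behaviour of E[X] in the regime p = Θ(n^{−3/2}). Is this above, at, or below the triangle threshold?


Number of potential triangles: C(95, 3) = 138415.
Each occurs with probability p³ ≈ (0.00216)³ ≈ 1.00771e-08.
By linearity: E[X] = C(95, 3)·p³ ≈ 138415 · 1.00771e-08 ≈ 0.001.
Since α = 3/2 > 1, p = c/n^{3/2} = o(1/n) is below the triangle threshold p ~ 1/n. Asymptotically E[X] ~ (c³/6)·n^{3(1−α)} = (2³/6)·n^{-1.5} → 0, so by Markov's inequality G has no triangles w.h.p.

E[X] ≈ 0.001; in regime p = Θ(1/n^{3/2}) E[X] tends to 0 (below the triangle threshold p ~ 1/n).


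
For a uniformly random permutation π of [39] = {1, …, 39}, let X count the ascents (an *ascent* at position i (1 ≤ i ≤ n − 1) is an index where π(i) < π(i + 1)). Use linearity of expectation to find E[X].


Write X = Σ X_I over i = 1, …, 38, with X_I the indicator of one ascent.
There are 38 indicators.
For each fixed i, the pair (π(i), π(i+1)) is a uniformly random ordered pair of distinct values from {1, …, 39}; by symmetry P[π(i) < π(i+1)] = 1/2.
By linearity: E[X] = 38 · (1/2) = (39 − 1) · (1/2) = 19 ≈ 19.000.

E[X] = 19 = 19.000.


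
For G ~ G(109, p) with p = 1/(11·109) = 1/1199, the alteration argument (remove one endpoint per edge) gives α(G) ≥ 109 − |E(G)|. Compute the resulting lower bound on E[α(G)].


E[|E(G)|] = C(109, 2)·p = 5886 · (1/1199) = 54/11.
E[α(G)] ≥ n − E[|E(G)|] = 109 − 54/11 = 1145/11.
Numerically: ≈ 104.090909.
(This is only a lower bound; the true E[α(G)] may be larger.)

E[α(G)] ≥ 1145/11 ≈ 104.090909.


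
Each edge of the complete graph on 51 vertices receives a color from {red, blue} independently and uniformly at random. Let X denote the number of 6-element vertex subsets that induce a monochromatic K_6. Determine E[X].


Let X = Σ_S X_S over the C(51, 6) = 18009460 subsets S of size 6, where X_S = 1 if the K_6 on S is monochromatic.
For a fixed S, the K_6 on S has C(6, 2) = 15 edges. P[all 15 edges red] = (1/2)^15, and likewise for blue, so P[monochromatic] = 2·(1/2)^15 = 2^{1 − 15} = 1/16384.
By linearity: E[X] = C(51, 6) · 2^{1 − 15} = 18009460 · 1/16384 = 4502365/4096.
Numerically: E[X] ≈ 1099.21021.

E[X] = C(51,6)·2^(1−C(6,2)) = 4502365/4096 ≈ 1099.21021.


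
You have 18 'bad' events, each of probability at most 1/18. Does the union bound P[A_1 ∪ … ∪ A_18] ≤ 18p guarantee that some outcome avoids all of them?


Union bound: P[∪_{i=1}^{18} A_i] ≤ Σ_i P[A_i] ≤ 18·p = 18·(1/18) = 1.
Numerically: 1 ≈ 1.0000000.
Is 1 < 1? NO.
Since the bound 1 is ≥ 1, the union bound is uninformative here; it does NOT by itself certify existence.

18·p = 1 ≈ 1.0000000; existence NOT certified by the union bound.


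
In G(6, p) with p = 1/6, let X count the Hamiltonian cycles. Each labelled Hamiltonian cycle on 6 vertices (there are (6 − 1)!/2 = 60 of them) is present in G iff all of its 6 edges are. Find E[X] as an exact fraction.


K_6 has (6 − 1)!/2 = 60 labelled Hamiltonian cycles.
For each such Hamiltonian cycle H, let X_H = 1 if all 6 edges of H are present in G. Then P[X_H = 1] = p^{6} = (1/6)^{6} = 1/46656.
By linearity of expectation: E[X] = Σ_H E[X_H] = 60 · p^{6} = 60 · 1/46656 = 5/3888.
Numerically: E[X] ≈ 0.00129.

E[X] = 60 · (1/6)^{6} = 5/3888 ≈ 0.00129.


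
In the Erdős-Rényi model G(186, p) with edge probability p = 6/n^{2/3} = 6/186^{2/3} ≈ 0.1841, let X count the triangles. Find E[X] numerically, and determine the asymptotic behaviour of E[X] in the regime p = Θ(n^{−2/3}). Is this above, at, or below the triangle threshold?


Number of potential triangles: C(186, 3) = 1055240.
Each occurs with probability p³ ≈ (0.1841)³ ≈ 6.243496e-03.
By linearity: E[X] = C(186, 3)·p³ ≈ 1055240 · 6.243496e-03 ≈ 6588.3871.
Since α = 2/3 < 1, p = c/n^{2/3} ≫ 1/n is above the triangle threshold p ~ 1/n. Asymptotically E[X] ~ (c³/6)·n^{3(1−α)} = (6³/6)·n^{1} → ∞; triangles are abundant w.h.p.

E[X] ≈ 6588.3871; in regime p = Θ(1/n^{2/3}) E[X] diverges (above the triangle threshold p ~ 1/n).


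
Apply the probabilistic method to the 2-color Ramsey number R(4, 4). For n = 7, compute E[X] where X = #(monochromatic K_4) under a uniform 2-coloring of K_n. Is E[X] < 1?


E[X] = C(7, 4) · 2^{1 − 6} = 35 · 2^{−5} = 35/32.
As a reduced fraction: E[X] = 35/32 ≈ 1.0937500.
Is E[X] < 1? NO.
Since E[X] ≥ 1, the first-moment bound is inconclusive at n = 7; it does NOT by itself certify R(4, 4) > 7.

E[X] = 35/32 ≈ 1.0937500; E[X] ≥ 1; first-moment method inconclusive here.


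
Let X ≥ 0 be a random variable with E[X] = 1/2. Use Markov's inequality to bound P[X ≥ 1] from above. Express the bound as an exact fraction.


μ = E[X] = 1/2, a = 1.
Markov: P[X ≥ 1] ≤ μ/a = (1/2)/1 = 1/2.
Numerically: ≈ 0.50000.
(Since a = 1 > μ = 0.50000, the bound 1/2 is < 1 and informative.)

P[X ≥ 1] ≤ 1/2 ≈ 0.50000.


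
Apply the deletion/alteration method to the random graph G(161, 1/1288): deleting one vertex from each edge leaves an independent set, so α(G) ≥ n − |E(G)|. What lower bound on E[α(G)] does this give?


E[|E(G)|] = C(161, 2)·p = 12880 · (1/1288) = 10.
E[α(G)] ≥ n − E[|E(G)|] = 161 − 10 = 151.
Numerically: ≈ 151.000000.
(This is only a lower bound; the true E[α(G)] may be larger.)

E[α(G)] ≥ 151 ≈ 151.000000.


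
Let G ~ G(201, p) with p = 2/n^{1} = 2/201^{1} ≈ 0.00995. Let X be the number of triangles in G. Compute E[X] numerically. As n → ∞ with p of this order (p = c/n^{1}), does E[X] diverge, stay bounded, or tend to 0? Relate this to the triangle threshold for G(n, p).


Number of potential triangles: C(201, 3) = 1333300.
Each occurs with probability p³ ≈ (0.00995)³ ≈ 9.851488e-07.
By linearity: E[X] = C(201, 3)·p³ ≈ 1333300 · 9.851488e-07 ≈ 1.3135.
Here α = 1, so p = 2/n is exactly at the triangle threshold p ~ 1/n. Asymptotically E[X] → c³/6 = 2³/6 = 4/3 ≈ 1.3333, a bounded constant. In this regime the triangle count is asymptotically Poisson(c³/6).

E[X] ≈ 1.3135; in regime p = Θ(1/n^{1}) E[X] stays bounded (at the triangle threshold p ~ 1/n).


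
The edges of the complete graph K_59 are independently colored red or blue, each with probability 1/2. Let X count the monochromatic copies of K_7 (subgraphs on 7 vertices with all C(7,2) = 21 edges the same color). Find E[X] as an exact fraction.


Let X = Σ_S X_S over the C(59, 7) = 341149446 subsets S of size 7, where X_S = 1 if the K_7 on S is monochromatic.
For a fixed S, the K_7 on S has C(7, 2) = 21 edges. P[all 21 edges red] = (1/2)^21, and likewise for blue, so P[monochromatic] = 2·(1/2)^21 = 2^{1 − 21} = 1/1048576.
By linearity of expectation: E[X] = C(59, 7) · 2^{1 − 21} = 341149446 · 1/1048576 = 170574723/524288.
Numerically: E[X] ≈ 325.345.

E[X] = C(59,7)·2^(1−C(7,2)) = 170574723/524288 ≈ 325.345.


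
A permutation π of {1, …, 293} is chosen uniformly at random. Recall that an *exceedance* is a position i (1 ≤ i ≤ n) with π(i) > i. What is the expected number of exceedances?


Write X = Σ_{i=1}^{293} X_i, where X_i = 1_{π(i) > i}.
For each fixed i, π(i) is uniform over {1, …, 293} (marginal of a uniform permutation), so P[π(i) > i] = (n − i)/n. Summing: Σ_{i=1}^{293} (n − i)/n = (0 + 1 + … + 292)/293 = 293(293 − 1)/(2·293) = (293 − 1)/2.
Hence E[X] = Σ_{i=1}^{293} (293 − i)/293 = 146 ≈ 146.00000.

E[X] = 146 = 146.00000.


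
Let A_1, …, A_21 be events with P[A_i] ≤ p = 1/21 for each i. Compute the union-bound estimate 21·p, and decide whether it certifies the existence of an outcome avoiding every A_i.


Union bound: P[∪_{i=1}^{21} A_i] ≤ Σ_i P[A_i] ≤ 21·p = 21·(1/21) = 1.
Numerically: 1 ≈ 1.000.
Is 1 < 1? NO.
Since the bound 1 is ≥ 1, the union bound is uninformative here; it does NOT by itself certify existence.

21·p = 1 ≈ 1.000; existence NOT certified by the union bound.


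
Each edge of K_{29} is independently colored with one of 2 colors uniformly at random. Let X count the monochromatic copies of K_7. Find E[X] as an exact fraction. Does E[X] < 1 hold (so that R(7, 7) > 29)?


E[X] = C(29, 7) · 2^{1 − 21} = 1560780 · 2^{−20} = 1560780/1048576.
As a reduced fraction: E[X] = 390195/262144 ≈ 1.48848.
Is E[X] < 1? NO.
Since E[X] ≥ 1, the first-moment bound is inconclusive at n = 29; it does NOT by itself certify R(7, 7) > 29.

E[X] = 390195/262144 ≈ 1.48848; E[X] ≥ 1; first-moment method inconclusive here.


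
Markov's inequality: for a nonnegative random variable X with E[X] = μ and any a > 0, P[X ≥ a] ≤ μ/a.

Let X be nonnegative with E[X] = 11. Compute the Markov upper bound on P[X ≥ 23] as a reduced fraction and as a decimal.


μ = E[X] = 11, a = 23.
Markov: P[X ≥ 23] ≤ μ/a = (11)/23 = 11/23.
Numerically: ≈ 0.4783.
(Since a = 23 > μ = 11.0000, the bound 11/23 is < 1 and informative.)

P[X ≥ 23] ≤ 11/23 ≈ 0.4783.


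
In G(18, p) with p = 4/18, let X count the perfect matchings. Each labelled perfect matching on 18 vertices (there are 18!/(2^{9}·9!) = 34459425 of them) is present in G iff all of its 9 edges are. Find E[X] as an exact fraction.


K_18 has 18!/(2^{9}·9!) = 34459425 labelled perfect matchings.
For each such perfect matching H, let X_H = 1 if all 9 edges of H are present in G. Then P[X_H = 1] = p^{9} = (2/9)^{9} = 512/387420489.
By linearity of expectation: E[X] = Σ_H E[X_H] = 34459425 · p^{9} = 34459425 · 512/387420489 = 217817600/4782969.
Numerically: E[X] ≈ 45.5.

E[X] = 34459425 · (2/9)^{9} = 217817600/4782969 ≈ 45.5.


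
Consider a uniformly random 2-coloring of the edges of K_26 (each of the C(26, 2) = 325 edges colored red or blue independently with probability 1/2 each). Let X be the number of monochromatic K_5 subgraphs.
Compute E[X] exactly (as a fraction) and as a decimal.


Let X = Σ_S X_S over the C(26, 5) = 65780 subsets S of size 5, where X_S = 1 if the K_5 on S is monochromatic.
For a fixed S, the K_5 on S has C(5, 2) = 10 edges. P[all 10 edges red] = (1/2)^10, and likewise for blue, so P[monochromatic] = 2·(1/2)^10 = 2^{1 − 10} = 1/512.
By linearity of expectation: E[X] = C(26, 5) · 2^{1 − 10} = 65780 · 1/512 = 16445/128.
Numerically: E[X] ≈ 128.47656.

E[X] = C(26,5)·2^(1−C(5,2)) = 16445/128 ≈ 128.47656.


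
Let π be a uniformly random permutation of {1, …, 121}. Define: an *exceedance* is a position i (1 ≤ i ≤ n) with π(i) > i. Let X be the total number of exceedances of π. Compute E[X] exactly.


Write X = Σ_{i=1}^{121} X_i, where X_i = 1_{π(i) > i}.
For each fixed i, π(i) is uniform over {1, …, 121} (marginal of a uniform permutation), so P[π(i) > i] = (n − i)/n. Summing: Σ_{i=1}^{121} (n − i)/n = (0 + 1 + … + 120)/121 = 121(121 − 1)/(2·121) = (121 − 1)/2.
Hence E[X] = Σ_{i=1}^{121} (121 − i)/121 = 60 ≈ 60.000.

E[X] = 60 = 60.000.


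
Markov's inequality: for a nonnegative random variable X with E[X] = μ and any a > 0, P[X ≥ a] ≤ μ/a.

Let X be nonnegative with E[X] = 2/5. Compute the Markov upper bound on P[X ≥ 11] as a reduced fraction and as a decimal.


μ = E[X] = 2/5, a = 11.
Markov: P[X ≥ 11] ≤ μ/a = (2/5)/11 = 2/55.
Numerically: ≈ 0.036.
(Since a = 11 > μ = 0.400, the bound 2/55 is < 1 and informative.)

P[X ≥ 11] ≤ 2/55 ≈ 0.036.


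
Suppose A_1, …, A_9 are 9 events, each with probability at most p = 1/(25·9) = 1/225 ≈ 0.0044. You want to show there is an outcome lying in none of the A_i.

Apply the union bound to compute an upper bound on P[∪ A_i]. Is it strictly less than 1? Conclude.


Union bound: P[∪_{i=1}^{9} A_i] ≤ Σ_i P[A_i] ≤ 9·p = 9·(1/225) = 1/25.
Numerically: 1/25 ≈ 0.0400.
Is 1/25 < 1? YES.
Since P[∪ A_i] ≤ 1/25 < 1, the complement has P[∩ A_i^c] ≥ 1 − 1/25 = 24/25 > 0, so some outcome avoids every A_i.

9·p = 1/25 ≈ 0.0400; existence CERTIFIED by the union bound.


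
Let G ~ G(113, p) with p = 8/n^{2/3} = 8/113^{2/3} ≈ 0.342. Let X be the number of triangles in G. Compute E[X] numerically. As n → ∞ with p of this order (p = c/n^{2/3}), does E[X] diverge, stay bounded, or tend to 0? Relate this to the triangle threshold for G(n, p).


Number of potential triangles: C(113, 3) = 234136.
Each occurs with probability p³ ≈ (0.342)³ ≈ 4.00971e-02.
By linearity: E[X] = C(113, 3)·p³ ≈ 234136 · 4.00971e-02 ≈ 9388.177.
Since α = 2/3 < 1, p = c/n^{2/3} ≫ 1/n is above the triangle threshold p ~ 1/n. Asymptotically E[X] ~ (c³/6)·n^{3(1−α)} = (8³/6)·n^{1} → ∞; triangles are abundant w.h.p.

E[X] ≈ 9388.177; in regime p = Θ(1/n^{2/3}) E[X] diverges (above the triangle threshold p ~ 1/n).


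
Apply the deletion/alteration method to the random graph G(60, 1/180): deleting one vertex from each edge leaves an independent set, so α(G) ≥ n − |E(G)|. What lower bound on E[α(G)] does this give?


E[|E(G)|] = C(60, 2)·p = 1770 · (1/180) = 59/6.
E[α(G)] ≥ n − E[|E(G)|] = 60 − 59/6 = 301/6.
Numerically: ≈ 50.166667.
(This is only a lower bound; the true E[α(G)] may be larger.)

E[α(G)] ≥ 301/6 ≈ 50.166667.


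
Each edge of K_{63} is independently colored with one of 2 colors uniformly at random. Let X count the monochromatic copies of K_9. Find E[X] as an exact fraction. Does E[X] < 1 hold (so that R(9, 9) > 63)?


E[X] = C(63, 9) · 2^{1 − 36} = 23667689815 · 2^{−35} = 23667689815/34359738368.
As a reduced fraction: E[X] = 23667689815/34359738368 ≈ 0.689.
Is E[X] < 1? YES.
Since E[X] < 1, there exists a 2-coloring of K_{63} with no monochromatic K_9; hence R(9, 9) > 63.

E[X] = 23667689815/34359738368 ≈ 0.689; E[X] < 1, so R(9, 9) > 63.


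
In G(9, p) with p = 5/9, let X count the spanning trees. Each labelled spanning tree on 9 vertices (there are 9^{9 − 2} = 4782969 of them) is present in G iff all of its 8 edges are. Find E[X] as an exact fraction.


K_9 has 9^{9 − 2} = 4782969 labelled spanning trees.
For each such spanning tree H, let X_H = 1 if all 8 edges of H are present in G. Then P[X_H = 1] = p^{8} = (5/9)^{8} = 390625/43046721.
By linearity: E[X] = Σ_H E[X_H] = 4782969 · p^{8} = 4782969 · 390625/43046721 = 390625/9.
Numerically: E[X] ≈ 4.34e+04.

E[X] = 4782969 · (5/9)^{8} = 390625/9 ≈ 4.34e+04.


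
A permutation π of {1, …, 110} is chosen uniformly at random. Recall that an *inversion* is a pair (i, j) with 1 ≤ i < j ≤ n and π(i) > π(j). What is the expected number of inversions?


Write X = Σ X_I over the C(110, 2) = 5995 pairs i < j, with X_I the indicator of one inversion.
There are 5995 indicators.
For each fixed pair i < j, the values π(i) and π(j) are two distinct elements of {1, …, 110} in uniformly random order; by symmetry P[π(i) > π(j)] = 1/2.
By linearity: E[X] = 5995 · (1/2) = C(110, 2) · (1/2) = 5995/2 = 5995/2 ≈ 2997.500000.

E[X] = 5995/2 = 2997.500000.


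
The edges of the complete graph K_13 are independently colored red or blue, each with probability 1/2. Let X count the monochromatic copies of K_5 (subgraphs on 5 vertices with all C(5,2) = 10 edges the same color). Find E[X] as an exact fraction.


Let X = Σ_S X_S over the C(13, 5) = 1287 subsets S of size 5, where X_S = 1 if the K_5 on S is monochromatic.
For a fixed S, the K_5 on S has C(5, 2) = 10 edges. P[all 10 edges red] = (1/2)^10, and likewise for blue, so P[monochromatic] = 2·(1/2)^10 = 2^{1 − 10} = 1/512.
Summing: E[X] = C(13, 5) · 2^{1 − 10} = 1287 · 1/512 = 1287/512.
Numerically: E[X] ≈ 2.5137.

E[X] = C(13,5)·2^(1−C(5,2)) = 1287/512 ≈ 2.5137.


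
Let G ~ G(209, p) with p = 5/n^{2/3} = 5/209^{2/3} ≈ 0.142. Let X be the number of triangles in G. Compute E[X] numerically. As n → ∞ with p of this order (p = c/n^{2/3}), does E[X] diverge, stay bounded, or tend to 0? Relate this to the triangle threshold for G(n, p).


Number of potential triangles: C(209, 3) = 1499784.
Each occurs with probability p³ ≈ (0.142)³ ≈ 2.861656e-03.
By linearity: E[X] = C(209, 3)·p³ ≈ 1499784 · 2.861656e-03 ≈ 4291.8660.
Since α = 2/3 < 1, p = c/n^{2/3} ≫ 1/n is above the triangle threshold p ~ 1/n. Asymptotically E[X] ~ (c³/6)·n^{3(1−α)} = (5³/6)·n^{1} → ∞; triangles are abundant w.h.p.

E[X] ≈ 4291.8660; in regime p = Θ(1/n^{2/3}) E[X] diverges (above the triangle threshold p ~ 1/n).


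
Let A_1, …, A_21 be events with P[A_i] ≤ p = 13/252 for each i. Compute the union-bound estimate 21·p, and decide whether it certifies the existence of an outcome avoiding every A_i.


Union bound: P[∪_{i=1}^{21} A_i] ≤ Σ_i P[A_i] ≤ 21·p = 21·(13/252) = 13/12.
Numerically: 13/12 ≈ 1.083333.
Is 13/12 < 1? NO.
Since the bound 13/12 is ≥ 1, the union bound is uninformative here; it does NOT by itself certify existence.

21·p = 13/12 ≈ 1.083333; existence NOT certified by the union bound.


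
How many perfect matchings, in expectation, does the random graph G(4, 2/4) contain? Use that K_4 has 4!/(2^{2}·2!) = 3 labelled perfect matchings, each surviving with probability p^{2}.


K_4 has 4!/(2^{2}·2!) = 3 labelled perfect matchings.
For each such perfect matching H, let X_H = 1 if all 2 edges of H are present in G. Then P[X_H = 1] = p^{2} = (1/2)^{2} = 1/4.
Summing the indicators: E[X] = Σ_H E[X_H] = 3 · p^{2} = 3 · 1/4 = 3/4.
Numerically: E[X] ≈ 0.75.

E[X] = 3 · (1/2)^{2} = 3/4 ≈ 0.75.


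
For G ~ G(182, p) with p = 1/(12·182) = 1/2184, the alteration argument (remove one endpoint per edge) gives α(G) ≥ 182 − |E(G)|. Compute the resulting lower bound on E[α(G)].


E[|E(G)|] = C(182, 2)·p = 16471 · (1/2184) = 181/24.
E[α(G)] ≥ n − E[|E(G)|] = 182 − 181/24 = 4187/24.
Numerically: ≈ 174.4583.
(This is only a lower bound; the true E[α(G)] may be larger.)

E[α(G)] ≥ 4187/24 ≈ 174.4583.


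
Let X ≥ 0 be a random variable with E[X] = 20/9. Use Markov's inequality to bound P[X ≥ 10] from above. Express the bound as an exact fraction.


μ = E[X] = 20/9, a = 10.
Markov: P[X ≥ 10] ≤ μ/a = (20/9)/10 = 2/9.
Numerically: ≈ 0.222222.
(Since a = 10 > μ = 2.222222, the bound 2/9 is < 1 and informative.)

P[X ≥ 10] ≤ 2/9 ≈ 0.222222.


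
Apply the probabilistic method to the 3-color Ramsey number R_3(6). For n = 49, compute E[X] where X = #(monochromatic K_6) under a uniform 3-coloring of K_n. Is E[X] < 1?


E[X] = C(49, 6) · 3^{1 − 15} = 13983816 · 3^{−14} = 13983816/4782969.
As a reduced fraction: E[X] = 4661272/1594323 ≈ 2.92367.
Is E[X] < 1? NO.
Since E[X] ≥ 1, the first-moment bound is inconclusive at n = 49; it does NOT by itself certify R_3(6) > 49.

E[X] = 4661272/1594323 ≈ 2.92367; E[X] ≥ 1; first-moment method inconclusive here.


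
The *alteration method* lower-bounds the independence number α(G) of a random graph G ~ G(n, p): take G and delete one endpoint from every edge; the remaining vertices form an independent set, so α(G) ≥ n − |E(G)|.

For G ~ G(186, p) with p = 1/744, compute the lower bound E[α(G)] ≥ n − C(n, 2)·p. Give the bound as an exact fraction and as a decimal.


E[|E(G)|] = C(186, 2)·p = 17205 · (1/744) = 185/8.
E[α(G)] ≥ n − E[|E(G)|] = 186 − 185/8 = 1303/8.
Numerically: ≈ 162.875.
(This is only a lower bound; the true E[α(G)] may be larger.)

E[α(G)] ≥ 1303/8 ≈ 162.875.


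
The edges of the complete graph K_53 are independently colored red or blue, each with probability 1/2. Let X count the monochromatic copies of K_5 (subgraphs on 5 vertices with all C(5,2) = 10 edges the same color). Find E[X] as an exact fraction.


Let X = Σ_S X_S over the C(53, 5) = 2869685 subsets S of size 5, where X_S = 1 if the K_5 on S is monochromatic.
For a fixed S, the K_5 on S has C(5, 2) = 10 edges. P[all 10 edges red] = (1/2)^10, and likewise for blue, so P[monochromatic] = 2·(1/2)^10 = 2^{1 − 10} = 1/512.
By linearity of expectation: E[X] = C(53, 5) · 2^{1 − 10} = 2869685 · 1/512 = 2869685/512.
Numerically: E[X] ≈ 5604.854.

E[X] = C(53,5)·2^(1−C(5,2)) = 2869685/512 ≈ 5604.854.


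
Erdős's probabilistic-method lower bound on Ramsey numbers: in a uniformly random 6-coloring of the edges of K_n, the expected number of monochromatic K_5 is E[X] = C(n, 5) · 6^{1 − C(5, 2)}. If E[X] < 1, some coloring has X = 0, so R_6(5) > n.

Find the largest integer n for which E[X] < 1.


We need C(n, 5) · 6^{1 − 10} < 1, i.e. C(n, 5) < 6^{10 − 1} = 10077696.
Check values of n near the boundary:
  n = 65: C(65, 5) = 8259888; 8259888 < 10077696? YES
  n = 66: C(66, 5) = 8936928; 8936928 < 10077696? YES
  n = 67: C(67, 5) = 9657648; 9657648 < 10077696? YES
  n = 68: C(68, 5) = 10424128; 10424128 < 10077696? NO
The largest n with C(n, 5) < 10077696 is n = 67 (where E[X] = 67067/69984 ≈ 0.95832). Hence R_6(5) > 67, i.e. R_6(5) ≥ 68.

Largest n = 67; hence R_6(5) > 67.


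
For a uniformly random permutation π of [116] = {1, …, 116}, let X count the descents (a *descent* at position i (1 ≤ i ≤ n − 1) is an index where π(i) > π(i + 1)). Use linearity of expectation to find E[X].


Write X = Σ X_I over i = 1, …, 115, with X_I the indicator of one descent.
There are 115 indicators.
For each fixed i, the pair (π(i), π(i+1)) is a uniformly random ordered pair of distinct values from {1, …, 116}; by symmetry P[π(i) > π(i+1)] = 1/2.
By linearity: E[X] = 115 · (1/2) = (116 − 1) · (1/2) = 115/2 ≈ 57.500000.

E[X] = 115/2 = 57.500000.


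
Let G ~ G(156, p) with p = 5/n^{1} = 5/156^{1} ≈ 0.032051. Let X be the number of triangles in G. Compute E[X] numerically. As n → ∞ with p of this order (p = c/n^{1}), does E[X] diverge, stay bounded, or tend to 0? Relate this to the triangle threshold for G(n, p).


Number of potential triangles: C(156, 3) = 620620.
Each occurs with probability p³ ≈ (0.032051)³ ≈ 3.2925791e-05.
By linearity: E[X] = C(156, 3)·p³ ≈ 620620 · 3.2925791e-05 ≈ 20.43440.
Here α = 1, so p = 5/n is exactly at the triangle threshold p ~ 1/n. Asymptotically E[X] → c³/6 = 5³/6 = 125/6 ≈ 20.83333, a bounded constant. In this regime the triangle count is asymptotically Poisson(c³/6).

E[X] ≈ 20.43440; in regime p = Θ(1/n^{1}) E[X] stays bounded (at the triangle threshold p ~ 1/n).


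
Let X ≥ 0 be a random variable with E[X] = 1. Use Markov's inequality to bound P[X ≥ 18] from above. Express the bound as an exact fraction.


μ = E[X] = 1, a = 18.
Markov: P[X ≥ 18] ≤ μ/a = (1)/18 = 1/18.
Numerically: ≈ 0.0556.
(Since a = 18 > μ = 1.0000, the bound 1/18 is < 1 and informative.)

P[X ≥ 18] ≤ 1/18 ≈ 0.0556.


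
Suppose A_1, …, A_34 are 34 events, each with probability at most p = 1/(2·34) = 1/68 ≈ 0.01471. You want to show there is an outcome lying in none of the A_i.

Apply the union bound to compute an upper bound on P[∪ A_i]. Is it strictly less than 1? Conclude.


Union bound: P[∪_{i=1}^{34} A_i] ≤ Σ_i P[A_i] ≤ 34·p = 34·(1/68) = 1/2.
Numerically: 1/2 ≈ 0.50000.
Is 1/2 < 1? YES.
Since P[∪ A_i] ≤ 1/2 < 1, the complement has P[∩ A_i^c] ≥ 1 − 1/2 = 1/2 > 0, so some outcome avoids every A_i.

34·p = 1/2 ≈ 0.50000; existence CERTIFIED by the union bound.


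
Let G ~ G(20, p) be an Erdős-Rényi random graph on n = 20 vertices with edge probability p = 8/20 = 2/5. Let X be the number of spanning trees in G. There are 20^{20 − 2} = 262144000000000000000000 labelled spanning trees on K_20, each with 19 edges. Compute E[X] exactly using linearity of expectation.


K_20 has 20^{20 − 2} = 262144000000000000000000 labelled spanning trees.
For each such spanning tree H, let X_H = 1 if all 19 edges of H are present in G. Then P[X_H = 1] = p^{19} = (2/5)^{19} = 524288/19073486328125.
By linearity: E[X] = Σ_H E[X_H] = 262144000000000000000000 · p^{19} = 262144000000000000000000 · 524288/19073486328125 = 36028797018963968/5.
Numerically: E[X] ≈ 7.20576e+15.

E[X] = 262144000000000000000000 · (2/5)^{19} = 36028797018963968/5 ≈ 7.20576e+15.


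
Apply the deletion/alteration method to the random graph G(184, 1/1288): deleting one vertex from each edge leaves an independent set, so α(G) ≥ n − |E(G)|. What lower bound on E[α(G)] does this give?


E[|E(G)|] = C(184, 2)·p = 16836 · (1/1288) = 183/14.
E[α(G)] ≥ n − E[|E(G)|] = 184 − 183/14 = 2393/14.
Numerically: ≈ 170.929.
(This is only a lower bound; the true E[α(G)] may be larger.)

E[α(G)] ≥ 2393/14 ≈ 170.929.


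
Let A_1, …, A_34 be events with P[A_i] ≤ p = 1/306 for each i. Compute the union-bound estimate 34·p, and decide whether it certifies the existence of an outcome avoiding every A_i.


Union bound: P[∪_{i=1}^{34} A_i] ≤ Σ_i P[A_i] ≤ 34·p = 34·(1/306) = 1/9.
Numerically: 1/9 ≈ 0.11111.
Is 1/9 < 1? YES.
Since P[∪ A_i] ≤ 1/9 < 1, the complement has P[∩ A_i^c] ≥ 1 − 1/9 = 8/9 > 0, so some outcome avoids every A_i.

34·p = 1/9 ≈ 0.11111; existence CERTIFIED by the union bound.


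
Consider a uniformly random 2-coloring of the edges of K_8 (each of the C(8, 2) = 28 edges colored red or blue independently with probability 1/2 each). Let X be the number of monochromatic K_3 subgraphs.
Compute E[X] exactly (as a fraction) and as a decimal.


Let X = Σ_S X_S over the C(8, 3) = 56 subsets S of size 3, where X_S = 1 if the K_3 on S is monochromatic.
For a fixed S, the K_3 on S has C(3, 2) = 3 edges. P[all 3 edges red] = (1/2)^3, and likewise for blue, so P[monochromatic] = 2·(1/2)^3 = 2^{1 − 3} = 1/4.
By linearity: E[X] = C(8, 3) · 2^{1 − 3} = 56 · 1/4 = 14.
Numerically: E[X] ≈ 14.000.

E[X] = C(8,3)·2^(1−C(3,2)) = 14 ≈ 14.000.


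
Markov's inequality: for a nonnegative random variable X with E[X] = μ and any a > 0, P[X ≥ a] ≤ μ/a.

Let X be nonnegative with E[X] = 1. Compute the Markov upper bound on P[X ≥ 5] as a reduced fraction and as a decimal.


μ = E[X] = 1, a = 5.
Markov: P[X ≥ 5] ≤ μ/a = (1)/5 = 1/5.
Numerically: ≈ 0.2000.
(Since a = 5 > μ = 1.0000, the bound 1/5 is < 1 and informative.)

P[X ≥ 5] ≤ 1/5 ≈ 0.2000.


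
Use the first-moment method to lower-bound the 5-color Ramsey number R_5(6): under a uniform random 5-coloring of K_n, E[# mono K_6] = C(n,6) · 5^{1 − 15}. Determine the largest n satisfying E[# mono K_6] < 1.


We need C(n, 6) · 5^{1 − 15} < 1, i.e. C(n, 6) < 5^{15 − 1} = 6103515625.
Check values of n near the boundary:
  n = 129: C(129, 6) = 5688177600; 5688177600 < 6103515625? YES
  n = 130: C(130, 6) = 5963412000; 5963412000 < 6103515625? YES
  n = 131: C(131, 6) = 6249655776; 6249655776 < 6103515625? NO
  n = 132: C(132, 6) = 6547258432; 6547258432 < 6103515625? NO
The largest n with C(n, 6) < 6103515625 is n = 130 (where E[X] = 47707296/48828125 ≈ 0.977). Hence R_5(6) > 130, i.e. R_5(6) ≥ 131.

Largest n = 130; hence R_5(6) > 130.


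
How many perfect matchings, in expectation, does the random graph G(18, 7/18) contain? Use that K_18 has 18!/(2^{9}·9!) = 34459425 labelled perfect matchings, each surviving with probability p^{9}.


K_18 has 18!/(2^{9}·9!) = 34459425 labelled perfect matchings.
For each such perfect matching H, let X_H = 1 if all 9 edges of H are present in G. Then P[X_H = 1] = p^{9} = (7/18)^{9} = 40353607/198359290368.
By linearity: E[X] = Σ_H E[X_H] = 34459425 · p^{9} = 34459425 · 40353607/198359290368 = 17167433257975/2448880128.
Numerically: E[X] ≈ 7.01e+03.

E[X] = 34459425 · (7/18)^{9} = 17167433257975/2448880128 ≈ 7.01e+03.


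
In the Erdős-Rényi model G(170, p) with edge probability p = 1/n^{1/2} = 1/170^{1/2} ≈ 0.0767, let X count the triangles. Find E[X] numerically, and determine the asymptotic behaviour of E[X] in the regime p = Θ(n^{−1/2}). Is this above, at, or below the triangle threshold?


Number of potential triangles: C(170, 3) = 804440.
Each occurs with probability p³ ≈ (0.0767)³ ≈ 4.51156e-04.
By linearity: E[X] = C(170, 3)·p³ ≈ 804440 · 4.51156e-04 ≈ 362.928.
Since α = 1/2 < 1, p = c/n^{1/2} ≫ 1/n is above the triangle threshold p ~ 1/n. Asymptotically E[X] ~ (c³/6)·n^{3(1−α)} = (1³/6)·n^{1.5} → ∞; triangles are abundant w.h.p.

E[X] ≈ 362.928; in regime p = Θ(1/n^{1/2}) E[X] diverges (above the triangle threshold p ~ 1/n).


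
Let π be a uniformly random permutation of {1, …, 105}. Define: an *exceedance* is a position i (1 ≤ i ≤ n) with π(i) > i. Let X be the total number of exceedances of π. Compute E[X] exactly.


Write X = Σ_{i=1}^{105} X_i, where X_i = 1_{π(i) > i}.
For each fixed i, π(i) is uniform over {1, …, 105} (marginal of a uniform permutation), so P[π(i) > i] = (n − i)/n. Summing: Σ_{i=1}^{105} (n − i)/n = (0 + 1 + … + 104)/105 = 105(105 − 1)/(2·105) = (105 − 1)/2.
Hence E[X] = Σ_{i=1}^{105} (105 − i)/105 = 52 ≈ 52.000000.

E[X] = 52 = 52.000000.


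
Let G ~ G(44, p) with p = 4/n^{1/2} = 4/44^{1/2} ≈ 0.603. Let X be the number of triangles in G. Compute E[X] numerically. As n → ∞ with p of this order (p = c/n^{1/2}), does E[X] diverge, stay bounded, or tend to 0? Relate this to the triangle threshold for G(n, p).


Number of potential triangles: C(44, 3) = 13244.
Each occurs with probability p³ ≈ (0.603)³ ≈ 2.192810e-01.
By linearity: E[X] = C(44, 3)·p³ ≈ 13244 · 2.192810e-01 ≈ 2904.1573.
Since α = 1/2 < 1, p = c/n^{1/2} ≫ 1/n is above the triangle threshold p ~ 1/n. Asymptotically E[X] ~ (c³/6)·n^{3(1−α)} = (4³/6)·n^{1.5} → ∞; triangles are abundant w.h.p.

E[X] ≈ 2904.1573; in regime p = Θ(1/n^{1/2}) E[X] diverges (above the triangle threshold p ~ 1/n).


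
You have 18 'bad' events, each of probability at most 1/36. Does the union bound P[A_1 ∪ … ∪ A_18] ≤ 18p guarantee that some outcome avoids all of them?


Union bound: P[∪_{i=1}^{18} A_i] ≤ Σ_i P[A_i] ≤ 18·p = 18·(1/36) = 1/2.
Numerically: 1/2 ≈ 0.50000.
Is 1/2 < 1? YES.
Since P[∪ A_i] ≤ 1/2 < 1, the complement has P[∩ A_i^c] ≥ 1 − 1/2 = 1/2 > 0, so some outcome avoids every A_i.

18·p = 1/2 ≈ 0.50000; existence CERTIFIED by the union bound.


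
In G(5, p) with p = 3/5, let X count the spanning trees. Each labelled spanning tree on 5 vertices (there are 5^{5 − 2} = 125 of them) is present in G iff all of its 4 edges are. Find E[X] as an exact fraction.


K_5 has 5^{5 − 2} = 125 labelled spanning trees.
For each such spanning tree H, let X_H = 1 if all 4 edges of H are present in G. Then P[X_H = 1] = p^{4} = (3/5)^{4} = 81/625.
By linearity: E[X] = Σ_H E[X_H] = 125 · p^{4} = 125 · 81/625 = 81/5.
Numerically: E[X] ≈ 16.2.

E[X] = 125 · (3/5)^{4} = 81/5 ≈ 16.2.


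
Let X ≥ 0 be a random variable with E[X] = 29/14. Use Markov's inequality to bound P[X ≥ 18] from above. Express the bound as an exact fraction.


μ = E[X] = 29/14, a = 18.
Markov: P[X ≥ 18] ≤ μ/a = (29/14)/18 = 29/252.
Numerically: ≈ 0.11508.
(Since a = 18 > μ = 2.07143, the bound 29/252 is < 1 and informative.)

P[X ≥ 18] ≤ 29/252 ≈ 0.11508.


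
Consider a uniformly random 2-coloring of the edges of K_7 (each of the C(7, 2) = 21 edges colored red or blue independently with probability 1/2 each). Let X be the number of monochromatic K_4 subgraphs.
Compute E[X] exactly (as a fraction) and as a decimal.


Let X = Σ_S X_S over the C(7, 4) = 35 subsets S of size 4, where X_S = 1 if the K_4 on S is monochromatic.
For a fixed S, the K_4 on S has C(4, 2) = 6 edges. P[all 6 edges red] = (1/2)^6, and likewise for blue, so P[monochromatic] = 2·(1/2)^6 = 2^{1 − 6} = 1/32.
By linearity: E[X] = C(7, 4) · 2^{1 − 6} = 35 · 1/32 = 35/32.
Numerically: E[X] ≈ 1.0938.

E[X] = C(7,4)·2^(1−C(4,2)) = 35/32 ≈ 1.0938.


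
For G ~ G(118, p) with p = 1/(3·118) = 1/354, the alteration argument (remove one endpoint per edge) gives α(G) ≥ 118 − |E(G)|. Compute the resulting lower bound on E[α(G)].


E[|E(G)|] = C(118, 2)·p = 6903 · (1/354) = 39/2.
E[α(G)] ≥ n − E[|E(G)|] = 118 − 39/2 = 197/2.
Numerically: ≈ 98.500.
(This is only a lower bound; the true E[α(G)] may be larger.)

E[α(G)] ≥ 197/2 ≈ 98.500.


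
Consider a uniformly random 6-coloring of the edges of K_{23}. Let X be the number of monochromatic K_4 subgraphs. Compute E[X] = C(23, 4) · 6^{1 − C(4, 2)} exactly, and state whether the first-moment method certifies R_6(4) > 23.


E[X] = C(23, 4) · 6^{1 − 6} = 8855 · 6^{−5} = 8855/7776.
As a reduced fraction: E[X] = 8855/7776 ≈ 1.139.
Is E[X] < 1? NO.
Since E[X] ≥ 1, the first-moment bound is inconclusive at n = 23; it does NOT by itself certify R_6(4) > 23.

E[X] = 8855/7776 ≈ 1.139; E[X] ≥ 1; first-moment method inconclusive here.


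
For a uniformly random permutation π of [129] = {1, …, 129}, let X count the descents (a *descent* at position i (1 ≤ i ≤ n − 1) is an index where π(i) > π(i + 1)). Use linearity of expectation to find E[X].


Write X = Σ X_I over i = 1, …, 128, with X_I the indicator of one descent.
There are 128 indicators.
For each fixed i, the pair (π(i), π(i+1)) is a uniformly random ordered pair of distinct values from {1, …, 129}; by symmetry P[π(i) > π(i+1)] = 1/2.
By linearity: E[X] = 128 · (1/2) = (129 − 1) · (1/2) = 64 ≈ 64.000000.

E[X] = 64 = 64.000000.


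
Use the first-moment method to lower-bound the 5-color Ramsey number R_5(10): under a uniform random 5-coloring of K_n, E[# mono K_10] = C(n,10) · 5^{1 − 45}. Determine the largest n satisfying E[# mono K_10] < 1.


We need C(n, 10) · 5^{1 − 45} < 1, i.e. C(n, 10) < 5^{45 − 1} = 5684341886080801486968994140625.
Check values of n near the boundary:
  n = 5387: C(5387, 10) = 5624406917627224603154306376491; 5624406917627224603154306376491 < 5684341886080801486968994140625? YES
  n = 5388: C(5388, 10) = 5634865093375880654852250419586; 5634865093375880654852250419586 < 5684341886080801486968994140625? YES
  n = 5389: C(5389, 10) = 5645340767466558997768874792926; 5645340767466558997768874792926 < 5684341886080801486968994140625? YES
  n = 5390: C(5390, 10) = 5655833965919099070255434039753; 5655833965919099070255434039753 < 5684341886080801486968994140625? YES
  n = 5391: C(5391, 10) = 5666344714787188828795213697883; 5666344714787188828795213697883 < 5684341886080801486968994140625? YES
  n = 5392: C(5392, 10) = 5676873040158402483252283957448; 5676873040158402483252283957448 < 5684341886080801486968994140625? YES
  n = 5393: C(5393, 10) = 5687418968154238267170642278008; 5687418968154238267170642278008 < 5684341886080801486968994140625? NO
  n = 5394: C(5394, 10) = 5697982524930156243149785372878; 5697982524930156243149785372878 < 5684341886080801486968994140625? NO
The largest n with C(n, 10) < 5684341886080801486968994140625 is n = 5392 (where E[X] = 5676873040158402483252283957448/5684341886080801486968994140625 ≈ 0.9987). Hence R_5(10) > 5392, i.e. R_5(10) ≥ 5393.

Largest n = 5392; hence R_5(10) > 5392.


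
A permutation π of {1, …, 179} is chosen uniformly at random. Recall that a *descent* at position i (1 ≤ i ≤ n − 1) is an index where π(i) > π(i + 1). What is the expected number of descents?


Write X = Σ X_I over i = 1, …, 178, with X_I the indicator of one descent.
There are 178 indicators.
For each fixed i, the pair (π(i), π(i+1)) is a uniformly random ordered pair of distinct values from {1, …, 179}; by symmetry P[π(i) > π(i+1)] = 1/2.
By linearity: E[X] = 178 · (1/2) = (179 − 1) · (1/2) = 89 ≈ 89.000.

E[X] = 89 = 89.000.


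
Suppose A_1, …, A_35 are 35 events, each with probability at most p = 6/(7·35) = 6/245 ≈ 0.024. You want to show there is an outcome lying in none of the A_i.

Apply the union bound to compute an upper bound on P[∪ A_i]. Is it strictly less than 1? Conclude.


Union bound: P[∪_{i=1}^{35} A_i] ≤ Σ_i P[A_i] ≤ 35·p = 35·(6/245) = 6/7.
Numerically: 6/7 ≈ 0.857.
Is 6/7 < 1? YES.
Since P[∪ A_i] ≤ 6/7 < 1, the complement has P[∩ A_i^c] ≥ 1 − 6/7 = 1/7 > 0, so some outcome avoids every A_i.

35·p = 6/7 ≈ 0.857; existence CERTIFIED by the union bound.


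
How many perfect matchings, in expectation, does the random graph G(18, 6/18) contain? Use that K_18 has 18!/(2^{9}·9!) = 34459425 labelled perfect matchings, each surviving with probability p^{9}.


K_18 has 18!/(2^{9}·9!) = 34459425 labelled perfect matchings.
For each such perfect matching H, let X_H = 1 if all 9 edges of H are present in G. Then P[X_H = 1] = p^{9} = (1/3)^{9} = 1/19683.
By linearity of expectation: E[X] = Σ_H E[X_H] = 34459425 · p^{9} = 34459425 · 1/19683 = 425425/243.
Numerically: E[X] ≈ 1750.72.

E[X] = 34459425 · (1/3)^{9} = 425425/243 ≈ 1750.72.


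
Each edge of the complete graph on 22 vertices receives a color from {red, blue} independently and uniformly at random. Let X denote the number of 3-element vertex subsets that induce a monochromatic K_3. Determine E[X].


Let X = Σ_S X_S over the C(22, 3) = 1540 subsets S of size 3, where X_S = 1 if the K_3 on S is monochromatic.
For a fixed S, the K_3 on S has C(3, 2) = 3 edges. P[all 3 edges red] = (1/2)^3, and likewise for blue, so P[monochromatic] = 2·(1/2)^3 = 2^{1 − 3} = 1/4.
By linearity of expectation: E[X] = C(22, 3) · 2^{1 − 3} = 1540 · 1/4 = 385.
Numerically: E[X] ≈ 385.0000.

E[X] = C(22,3)·2^(1−C(3,2)) = 385 ≈ 385.0000.
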